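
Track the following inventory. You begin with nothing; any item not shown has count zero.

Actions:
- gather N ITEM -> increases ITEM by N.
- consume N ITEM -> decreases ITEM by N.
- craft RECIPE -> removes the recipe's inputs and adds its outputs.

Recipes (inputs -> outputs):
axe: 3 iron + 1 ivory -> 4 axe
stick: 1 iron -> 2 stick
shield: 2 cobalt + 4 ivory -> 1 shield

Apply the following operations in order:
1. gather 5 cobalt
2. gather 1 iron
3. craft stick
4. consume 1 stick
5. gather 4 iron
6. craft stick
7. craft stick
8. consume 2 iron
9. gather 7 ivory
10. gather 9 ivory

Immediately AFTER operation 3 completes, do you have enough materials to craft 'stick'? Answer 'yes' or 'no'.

After 1 (gather 5 cobalt): cobalt=5
After 2 (gather 1 iron): cobalt=5 iron=1
After 3 (craft stick): cobalt=5 stick=2

Answer: no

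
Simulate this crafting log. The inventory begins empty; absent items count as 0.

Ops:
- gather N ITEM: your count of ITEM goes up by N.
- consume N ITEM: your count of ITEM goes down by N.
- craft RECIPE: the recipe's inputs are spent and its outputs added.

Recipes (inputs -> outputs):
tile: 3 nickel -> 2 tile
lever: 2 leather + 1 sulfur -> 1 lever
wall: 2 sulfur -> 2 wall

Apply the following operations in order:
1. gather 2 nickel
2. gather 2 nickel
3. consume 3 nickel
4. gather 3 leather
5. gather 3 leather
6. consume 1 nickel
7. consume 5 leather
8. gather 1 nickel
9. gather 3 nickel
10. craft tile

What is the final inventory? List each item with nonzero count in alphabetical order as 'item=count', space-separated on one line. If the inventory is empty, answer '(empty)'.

Answer: leather=1 nickel=1 tile=2

Derivation:
After 1 (gather 2 nickel): nickel=2
After 2 (gather 2 nickel): nickel=4
After 3 (consume 3 nickel): nickel=1
After 4 (gather 3 leather): leather=3 nickel=1
After 5 (gather 3 leather): leather=6 nickel=1
After 6 (consume 1 nickel): leather=6
After 7 (consume 5 leather): leather=1
After 8 (gather 1 nickel): leather=1 nickel=1
After 9 (gather 3 nickel): leather=1 nickel=4
After 10 (craft tile): leather=1 nickel=1 tile=2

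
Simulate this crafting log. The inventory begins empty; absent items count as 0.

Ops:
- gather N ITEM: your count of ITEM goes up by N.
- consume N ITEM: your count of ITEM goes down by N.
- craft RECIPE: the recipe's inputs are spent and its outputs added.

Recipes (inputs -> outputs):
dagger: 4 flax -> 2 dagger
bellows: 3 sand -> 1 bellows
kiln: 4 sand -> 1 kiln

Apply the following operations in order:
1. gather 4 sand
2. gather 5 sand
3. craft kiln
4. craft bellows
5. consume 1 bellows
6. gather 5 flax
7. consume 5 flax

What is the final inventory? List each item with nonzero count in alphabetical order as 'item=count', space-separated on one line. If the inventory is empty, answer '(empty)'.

After 1 (gather 4 sand): sand=4
After 2 (gather 5 sand): sand=9
After 3 (craft kiln): kiln=1 sand=5
After 4 (craft bellows): bellows=1 kiln=1 sand=2
After 5 (consume 1 bellows): kiln=1 sand=2
After 6 (gather 5 flax): flax=5 kiln=1 sand=2
After 7 (consume 5 flax): kiln=1 sand=2

Answer: kiln=1 sand=2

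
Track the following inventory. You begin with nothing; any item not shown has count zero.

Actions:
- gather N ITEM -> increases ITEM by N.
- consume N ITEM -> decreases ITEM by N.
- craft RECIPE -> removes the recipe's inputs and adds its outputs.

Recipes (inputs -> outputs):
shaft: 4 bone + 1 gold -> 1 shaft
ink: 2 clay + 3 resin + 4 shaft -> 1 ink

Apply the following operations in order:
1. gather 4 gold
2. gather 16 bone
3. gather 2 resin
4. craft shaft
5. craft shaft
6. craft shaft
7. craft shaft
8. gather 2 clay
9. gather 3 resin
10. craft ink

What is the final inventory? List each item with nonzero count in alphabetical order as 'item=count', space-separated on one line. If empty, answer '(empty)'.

After 1 (gather 4 gold): gold=4
After 2 (gather 16 bone): bone=16 gold=4
After 3 (gather 2 resin): bone=16 gold=4 resin=2
After 4 (craft shaft): bone=12 gold=3 resin=2 shaft=1
After 5 (craft shaft): bone=8 gold=2 resin=2 shaft=2
After 6 (craft shaft): bone=4 gold=1 resin=2 shaft=3
After 7 (craft shaft): resin=2 shaft=4
After 8 (gather 2 clay): clay=2 resin=2 shaft=4
After 9 (gather 3 resin): clay=2 resin=5 shaft=4
After 10 (craft ink): ink=1 resin=2

Answer: ink=1 resin=2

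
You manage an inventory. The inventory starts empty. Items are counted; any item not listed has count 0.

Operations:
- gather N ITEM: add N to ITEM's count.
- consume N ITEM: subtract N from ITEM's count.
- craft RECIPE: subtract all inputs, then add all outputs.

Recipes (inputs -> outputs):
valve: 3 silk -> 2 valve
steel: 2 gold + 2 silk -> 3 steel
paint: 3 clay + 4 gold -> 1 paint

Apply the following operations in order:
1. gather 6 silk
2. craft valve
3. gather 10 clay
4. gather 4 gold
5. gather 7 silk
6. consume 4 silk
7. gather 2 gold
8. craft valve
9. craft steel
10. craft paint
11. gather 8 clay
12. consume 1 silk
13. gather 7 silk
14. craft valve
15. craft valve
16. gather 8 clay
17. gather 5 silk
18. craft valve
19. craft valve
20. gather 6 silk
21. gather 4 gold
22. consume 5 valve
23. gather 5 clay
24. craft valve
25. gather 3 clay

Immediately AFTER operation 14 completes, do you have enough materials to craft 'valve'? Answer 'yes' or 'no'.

After 1 (gather 6 silk): silk=6
After 2 (craft valve): silk=3 valve=2
After 3 (gather 10 clay): clay=10 silk=3 valve=2
After 4 (gather 4 gold): clay=10 gold=4 silk=3 valve=2
After 5 (gather 7 silk): clay=10 gold=4 silk=10 valve=2
After 6 (consume 4 silk): clay=10 gold=4 silk=6 valve=2
After 7 (gather 2 gold): clay=10 gold=6 silk=6 valve=2
After 8 (craft valve): clay=10 gold=6 silk=3 valve=4
After 9 (craft steel): clay=10 gold=4 silk=1 steel=3 valve=4
After 10 (craft paint): clay=7 paint=1 silk=1 steel=3 valve=4
After 11 (gather 8 clay): clay=15 paint=1 silk=1 steel=3 valve=4
After 12 (consume 1 silk): clay=15 paint=1 steel=3 valve=4
After 13 (gather 7 silk): clay=15 paint=1 silk=7 steel=3 valve=4
After 14 (craft valve): clay=15 paint=1 silk=4 steel=3 valve=6

Answer: yes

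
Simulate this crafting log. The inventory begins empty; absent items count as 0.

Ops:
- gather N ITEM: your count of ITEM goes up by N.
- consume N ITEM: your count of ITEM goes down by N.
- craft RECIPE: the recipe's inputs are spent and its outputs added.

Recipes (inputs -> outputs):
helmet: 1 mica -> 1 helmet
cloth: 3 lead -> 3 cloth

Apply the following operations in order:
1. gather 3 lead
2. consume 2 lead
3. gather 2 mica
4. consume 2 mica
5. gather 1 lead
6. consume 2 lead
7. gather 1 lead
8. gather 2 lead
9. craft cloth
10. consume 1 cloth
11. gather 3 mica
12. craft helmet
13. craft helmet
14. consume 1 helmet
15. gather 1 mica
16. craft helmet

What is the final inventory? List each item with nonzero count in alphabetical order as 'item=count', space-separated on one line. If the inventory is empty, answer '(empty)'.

Answer: cloth=2 helmet=2 mica=1

Derivation:
After 1 (gather 3 lead): lead=3
After 2 (consume 2 lead): lead=1
After 3 (gather 2 mica): lead=1 mica=2
After 4 (consume 2 mica): lead=1
After 5 (gather 1 lead): lead=2
After 6 (consume 2 lead): (empty)
After 7 (gather 1 lead): lead=1
After 8 (gather 2 lead): lead=3
After 9 (craft cloth): cloth=3
After 10 (consume 1 cloth): cloth=2
After 11 (gather 3 mica): cloth=2 mica=3
After 12 (craft helmet): cloth=2 helmet=1 mica=2
After 13 (craft helmet): cloth=2 helmet=2 mica=1
After 14 (consume 1 helmet): cloth=2 helmet=1 mica=1
After 15 (gather 1 mica): cloth=2 helmet=1 mica=2
After 16 (craft helmet): cloth=2 helmet=2 mica=1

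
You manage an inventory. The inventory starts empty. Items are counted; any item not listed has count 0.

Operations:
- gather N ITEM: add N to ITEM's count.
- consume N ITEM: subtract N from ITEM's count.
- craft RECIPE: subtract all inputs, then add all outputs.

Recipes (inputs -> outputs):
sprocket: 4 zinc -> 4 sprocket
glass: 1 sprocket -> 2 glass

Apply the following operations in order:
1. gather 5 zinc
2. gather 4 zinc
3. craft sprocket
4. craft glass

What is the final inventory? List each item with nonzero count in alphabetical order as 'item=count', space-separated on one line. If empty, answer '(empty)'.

Answer: glass=2 sprocket=3 zinc=5

Derivation:
After 1 (gather 5 zinc): zinc=5
After 2 (gather 4 zinc): zinc=9
After 3 (craft sprocket): sprocket=4 zinc=5
After 4 (craft glass): glass=2 sprocket=3 zinc=5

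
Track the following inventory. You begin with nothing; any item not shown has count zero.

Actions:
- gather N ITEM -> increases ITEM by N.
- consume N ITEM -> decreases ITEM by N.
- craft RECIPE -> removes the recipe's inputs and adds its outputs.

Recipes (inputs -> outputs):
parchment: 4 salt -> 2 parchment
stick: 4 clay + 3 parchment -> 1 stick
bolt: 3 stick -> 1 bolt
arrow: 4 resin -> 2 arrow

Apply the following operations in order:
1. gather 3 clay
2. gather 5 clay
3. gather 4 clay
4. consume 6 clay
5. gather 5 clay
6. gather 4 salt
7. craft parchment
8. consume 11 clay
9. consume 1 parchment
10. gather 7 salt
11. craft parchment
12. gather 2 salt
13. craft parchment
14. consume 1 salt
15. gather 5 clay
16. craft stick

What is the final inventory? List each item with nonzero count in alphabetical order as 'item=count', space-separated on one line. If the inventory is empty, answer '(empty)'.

After 1 (gather 3 clay): clay=3
After 2 (gather 5 clay): clay=8
After 3 (gather 4 clay): clay=12
After 4 (consume 6 clay): clay=6
After 5 (gather 5 clay): clay=11
After 6 (gather 4 salt): clay=11 salt=4
After 7 (craft parchment): clay=11 parchment=2
After 8 (consume 11 clay): parchment=2
After 9 (consume 1 parchment): parchment=1
After 10 (gather 7 salt): parchment=1 salt=7
After 11 (craft parchment): parchment=3 salt=3
After 12 (gather 2 salt): parchment=3 salt=5
After 13 (craft parchment): parchment=5 salt=1
After 14 (consume 1 salt): parchment=5
After 15 (gather 5 clay): clay=5 parchment=5
After 16 (craft stick): clay=1 parchment=2 stick=1

Answer: clay=1 parchment=2 stick=1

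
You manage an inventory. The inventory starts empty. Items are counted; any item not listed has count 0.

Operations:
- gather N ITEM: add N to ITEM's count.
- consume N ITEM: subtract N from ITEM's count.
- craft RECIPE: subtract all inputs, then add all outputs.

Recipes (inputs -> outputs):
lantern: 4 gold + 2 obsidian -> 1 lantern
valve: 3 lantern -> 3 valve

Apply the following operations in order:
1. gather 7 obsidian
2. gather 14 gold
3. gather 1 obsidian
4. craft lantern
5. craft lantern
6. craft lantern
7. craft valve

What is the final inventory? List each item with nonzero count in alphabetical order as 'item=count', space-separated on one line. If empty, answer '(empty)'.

Answer: gold=2 obsidian=2 valve=3

Derivation:
After 1 (gather 7 obsidian): obsidian=7
After 2 (gather 14 gold): gold=14 obsidian=7
After 3 (gather 1 obsidian): gold=14 obsidian=8
After 4 (craft lantern): gold=10 lantern=1 obsidian=6
After 5 (craft lantern): gold=6 lantern=2 obsidian=4
After 6 (craft lantern): gold=2 lantern=3 obsidian=2
After 7 (craft valve): gold=2 obsidian=2 valve=3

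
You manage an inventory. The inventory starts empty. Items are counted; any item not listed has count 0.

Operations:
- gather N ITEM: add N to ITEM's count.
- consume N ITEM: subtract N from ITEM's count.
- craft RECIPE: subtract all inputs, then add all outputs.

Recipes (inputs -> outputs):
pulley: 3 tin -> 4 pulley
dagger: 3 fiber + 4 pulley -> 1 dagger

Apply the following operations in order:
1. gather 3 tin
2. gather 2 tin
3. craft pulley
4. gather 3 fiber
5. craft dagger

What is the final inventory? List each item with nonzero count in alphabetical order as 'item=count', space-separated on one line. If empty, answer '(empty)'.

Answer: dagger=1 tin=2

Derivation:
After 1 (gather 3 tin): tin=3
After 2 (gather 2 tin): tin=5
After 3 (craft pulley): pulley=4 tin=2
After 4 (gather 3 fiber): fiber=3 pulley=4 tin=2
After 5 (craft dagger): dagger=1 tin=2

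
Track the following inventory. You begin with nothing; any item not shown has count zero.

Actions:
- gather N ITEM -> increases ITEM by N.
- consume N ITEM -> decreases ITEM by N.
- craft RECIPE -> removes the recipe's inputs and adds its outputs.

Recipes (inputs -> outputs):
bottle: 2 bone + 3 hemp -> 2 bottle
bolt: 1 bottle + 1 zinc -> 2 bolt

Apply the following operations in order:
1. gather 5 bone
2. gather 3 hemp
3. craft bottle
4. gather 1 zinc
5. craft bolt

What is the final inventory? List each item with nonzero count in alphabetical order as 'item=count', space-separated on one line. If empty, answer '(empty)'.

Answer: bolt=2 bone=3 bottle=1

Derivation:
After 1 (gather 5 bone): bone=5
After 2 (gather 3 hemp): bone=5 hemp=3
After 3 (craft bottle): bone=3 bottle=2
After 4 (gather 1 zinc): bone=3 bottle=2 zinc=1
After 5 (craft bolt): bolt=2 bone=3 bottle=1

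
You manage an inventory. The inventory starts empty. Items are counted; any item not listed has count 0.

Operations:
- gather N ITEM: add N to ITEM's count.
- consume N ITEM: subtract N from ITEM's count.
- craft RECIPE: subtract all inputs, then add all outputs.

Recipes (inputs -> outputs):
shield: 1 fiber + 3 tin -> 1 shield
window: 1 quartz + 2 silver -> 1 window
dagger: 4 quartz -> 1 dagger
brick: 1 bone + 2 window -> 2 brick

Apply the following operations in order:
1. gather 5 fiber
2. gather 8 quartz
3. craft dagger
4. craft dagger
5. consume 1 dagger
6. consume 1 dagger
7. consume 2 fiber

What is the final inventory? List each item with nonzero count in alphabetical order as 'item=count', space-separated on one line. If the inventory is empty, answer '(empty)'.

After 1 (gather 5 fiber): fiber=5
After 2 (gather 8 quartz): fiber=5 quartz=8
After 3 (craft dagger): dagger=1 fiber=5 quartz=4
After 4 (craft dagger): dagger=2 fiber=5
After 5 (consume 1 dagger): dagger=1 fiber=5
After 6 (consume 1 dagger): fiber=5
After 7 (consume 2 fiber): fiber=3

Answer: fiber=3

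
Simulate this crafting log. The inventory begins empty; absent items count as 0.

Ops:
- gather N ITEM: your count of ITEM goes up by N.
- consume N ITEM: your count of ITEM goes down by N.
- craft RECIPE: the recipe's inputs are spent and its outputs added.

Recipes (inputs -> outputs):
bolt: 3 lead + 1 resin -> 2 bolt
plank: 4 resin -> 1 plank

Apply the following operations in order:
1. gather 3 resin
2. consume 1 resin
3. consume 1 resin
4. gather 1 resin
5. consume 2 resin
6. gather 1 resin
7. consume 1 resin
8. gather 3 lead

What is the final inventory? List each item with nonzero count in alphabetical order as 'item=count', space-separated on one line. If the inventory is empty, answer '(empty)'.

After 1 (gather 3 resin): resin=3
After 2 (consume 1 resin): resin=2
After 3 (consume 1 resin): resin=1
After 4 (gather 1 resin): resin=2
After 5 (consume 2 resin): (empty)
After 6 (gather 1 resin): resin=1
After 7 (consume 1 resin): (empty)
After 8 (gather 3 lead): lead=3

Answer: lead=3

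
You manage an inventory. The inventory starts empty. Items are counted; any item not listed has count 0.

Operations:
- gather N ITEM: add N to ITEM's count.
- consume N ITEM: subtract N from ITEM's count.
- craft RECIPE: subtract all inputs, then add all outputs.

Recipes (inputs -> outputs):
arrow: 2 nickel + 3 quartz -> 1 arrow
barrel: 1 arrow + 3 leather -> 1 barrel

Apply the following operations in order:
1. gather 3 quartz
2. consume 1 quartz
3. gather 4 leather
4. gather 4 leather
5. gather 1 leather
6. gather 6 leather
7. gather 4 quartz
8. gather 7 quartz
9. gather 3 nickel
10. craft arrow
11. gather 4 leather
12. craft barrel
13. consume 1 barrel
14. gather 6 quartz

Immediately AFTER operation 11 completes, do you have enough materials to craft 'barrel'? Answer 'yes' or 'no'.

After 1 (gather 3 quartz): quartz=3
After 2 (consume 1 quartz): quartz=2
After 3 (gather 4 leather): leather=4 quartz=2
After 4 (gather 4 leather): leather=8 quartz=2
After 5 (gather 1 leather): leather=9 quartz=2
After 6 (gather 6 leather): leather=15 quartz=2
After 7 (gather 4 quartz): leather=15 quartz=6
After 8 (gather 7 quartz): leather=15 quartz=13
After 9 (gather 3 nickel): leather=15 nickel=3 quartz=13
After 10 (craft arrow): arrow=1 leather=15 nickel=1 quartz=10
After 11 (gather 4 leather): arrow=1 leather=19 nickel=1 quartz=10

Answer: yes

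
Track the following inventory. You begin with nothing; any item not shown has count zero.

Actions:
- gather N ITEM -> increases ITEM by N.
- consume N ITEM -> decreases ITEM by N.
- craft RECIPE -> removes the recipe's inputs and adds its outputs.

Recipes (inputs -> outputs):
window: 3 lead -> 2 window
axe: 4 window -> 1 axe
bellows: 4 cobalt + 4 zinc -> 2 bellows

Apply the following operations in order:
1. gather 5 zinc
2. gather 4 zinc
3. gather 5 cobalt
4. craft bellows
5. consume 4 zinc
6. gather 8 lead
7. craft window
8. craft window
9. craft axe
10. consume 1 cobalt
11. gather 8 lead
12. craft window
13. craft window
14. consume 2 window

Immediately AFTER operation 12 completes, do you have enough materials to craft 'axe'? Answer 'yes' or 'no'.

Answer: no

Derivation:
After 1 (gather 5 zinc): zinc=5
After 2 (gather 4 zinc): zinc=9
After 3 (gather 5 cobalt): cobalt=5 zinc=9
After 4 (craft bellows): bellows=2 cobalt=1 zinc=5
After 5 (consume 4 zinc): bellows=2 cobalt=1 zinc=1
After 6 (gather 8 lead): bellows=2 cobalt=1 lead=8 zinc=1
After 7 (craft window): bellows=2 cobalt=1 lead=5 window=2 zinc=1
After 8 (craft window): bellows=2 cobalt=1 lead=2 window=4 zinc=1
After 9 (craft axe): axe=1 bellows=2 cobalt=1 lead=2 zinc=1
After 10 (consume 1 cobalt): axe=1 bellows=2 lead=2 zinc=1
After 11 (gather 8 lead): axe=1 bellows=2 lead=10 zinc=1
After 12 (craft window): axe=1 bellows=2 lead=7 window=2 zinc=1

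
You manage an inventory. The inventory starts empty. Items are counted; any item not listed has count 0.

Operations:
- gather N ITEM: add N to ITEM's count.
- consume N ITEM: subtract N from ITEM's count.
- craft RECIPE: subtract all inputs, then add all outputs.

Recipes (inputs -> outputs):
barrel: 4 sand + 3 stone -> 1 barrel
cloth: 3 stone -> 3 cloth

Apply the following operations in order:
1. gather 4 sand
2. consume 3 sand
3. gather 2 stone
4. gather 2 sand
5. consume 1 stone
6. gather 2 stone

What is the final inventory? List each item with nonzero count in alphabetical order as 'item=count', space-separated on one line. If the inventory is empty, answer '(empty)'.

After 1 (gather 4 sand): sand=4
After 2 (consume 3 sand): sand=1
After 3 (gather 2 stone): sand=1 stone=2
After 4 (gather 2 sand): sand=3 stone=2
After 5 (consume 1 stone): sand=3 stone=1
After 6 (gather 2 stone): sand=3 stone=3

Answer: sand=3 stone=3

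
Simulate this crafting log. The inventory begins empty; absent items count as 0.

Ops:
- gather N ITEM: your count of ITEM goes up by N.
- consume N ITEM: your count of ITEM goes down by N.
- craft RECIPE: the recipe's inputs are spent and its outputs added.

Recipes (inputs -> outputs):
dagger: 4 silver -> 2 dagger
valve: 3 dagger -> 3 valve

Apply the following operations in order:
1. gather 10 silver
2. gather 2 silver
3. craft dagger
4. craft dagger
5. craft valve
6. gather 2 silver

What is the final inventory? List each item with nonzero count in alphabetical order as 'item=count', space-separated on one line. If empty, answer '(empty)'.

Answer: dagger=1 silver=6 valve=3

Derivation:
After 1 (gather 10 silver): silver=10
After 2 (gather 2 silver): silver=12
After 3 (craft dagger): dagger=2 silver=8
After 4 (craft dagger): dagger=4 silver=4
After 5 (craft valve): dagger=1 silver=4 valve=3
After 6 (gather 2 silver): dagger=1 silver=6 valve=3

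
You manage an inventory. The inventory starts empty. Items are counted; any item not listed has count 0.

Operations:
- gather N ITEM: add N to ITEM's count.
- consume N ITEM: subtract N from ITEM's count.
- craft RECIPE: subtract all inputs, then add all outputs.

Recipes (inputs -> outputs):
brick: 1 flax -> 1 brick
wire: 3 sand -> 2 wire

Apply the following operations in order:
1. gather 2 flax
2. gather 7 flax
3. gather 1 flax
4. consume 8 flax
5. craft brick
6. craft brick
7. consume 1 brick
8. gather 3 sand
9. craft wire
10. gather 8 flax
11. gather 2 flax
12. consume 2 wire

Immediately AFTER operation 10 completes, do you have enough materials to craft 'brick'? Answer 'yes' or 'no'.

After 1 (gather 2 flax): flax=2
After 2 (gather 7 flax): flax=9
After 3 (gather 1 flax): flax=10
After 4 (consume 8 flax): flax=2
After 5 (craft brick): brick=1 flax=1
After 6 (craft brick): brick=2
After 7 (consume 1 brick): brick=1
After 8 (gather 3 sand): brick=1 sand=3
After 9 (craft wire): brick=1 wire=2
After 10 (gather 8 flax): brick=1 flax=8 wire=2

Answer: yes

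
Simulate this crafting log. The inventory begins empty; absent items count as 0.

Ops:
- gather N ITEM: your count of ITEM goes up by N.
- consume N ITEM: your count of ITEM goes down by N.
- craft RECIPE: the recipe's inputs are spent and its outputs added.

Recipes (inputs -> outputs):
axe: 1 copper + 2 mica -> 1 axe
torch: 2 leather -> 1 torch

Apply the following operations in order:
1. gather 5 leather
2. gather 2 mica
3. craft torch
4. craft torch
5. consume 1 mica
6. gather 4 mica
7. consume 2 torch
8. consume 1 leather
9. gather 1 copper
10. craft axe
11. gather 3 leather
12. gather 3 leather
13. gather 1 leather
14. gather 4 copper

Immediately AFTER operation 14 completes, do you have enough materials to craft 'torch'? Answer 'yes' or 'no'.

After 1 (gather 5 leather): leather=5
After 2 (gather 2 mica): leather=5 mica=2
After 3 (craft torch): leather=3 mica=2 torch=1
After 4 (craft torch): leather=1 mica=2 torch=2
After 5 (consume 1 mica): leather=1 mica=1 torch=2
After 6 (gather 4 mica): leather=1 mica=5 torch=2
After 7 (consume 2 torch): leather=1 mica=5
After 8 (consume 1 leather): mica=5
After 9 (gather 1 copper): copper=1 mica=5
After 10 (craft axe): axe=1 mica=3
After 11 (gather 3 leather): axe=1 leather=3 mica=3
After 12 (gather 3 leather): axe=1 leather=6 mica=3
After 13 (gather 1 leather): axe=1 leather=7 mica=3
After 14 (gather 4 copper): axe=1 copper=4 leather=7 mica=3

Answer: yes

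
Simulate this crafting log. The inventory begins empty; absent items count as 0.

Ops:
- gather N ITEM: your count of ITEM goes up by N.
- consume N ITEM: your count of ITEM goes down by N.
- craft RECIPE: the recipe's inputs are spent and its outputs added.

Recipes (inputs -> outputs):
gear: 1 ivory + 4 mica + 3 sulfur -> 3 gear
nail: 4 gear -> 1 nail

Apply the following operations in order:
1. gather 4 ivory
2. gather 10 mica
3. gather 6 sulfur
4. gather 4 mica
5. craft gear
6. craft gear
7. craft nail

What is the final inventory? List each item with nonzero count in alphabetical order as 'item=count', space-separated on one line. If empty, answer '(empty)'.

After 1 (gather 4 ivory): ivory=4
After 2 (gather 10 mica): ivory=4 mica=10
After 3 (gather 6 sulfur): ivory=4 mica=10 sulfur=6
After 4 (gather 4 mica): ivory=4 mica=14 sulfur=6
After 5 (craft gear): gear=3 ivory=3 mica=10 sulfur=3
After 6 (craft gear): gear=6 ivory=2 mica=6
After 7 (craft nail): gear=2 ivory=2 mica=6 nail=1

Answer: gear=2 ivory=2 mica=6 nail=1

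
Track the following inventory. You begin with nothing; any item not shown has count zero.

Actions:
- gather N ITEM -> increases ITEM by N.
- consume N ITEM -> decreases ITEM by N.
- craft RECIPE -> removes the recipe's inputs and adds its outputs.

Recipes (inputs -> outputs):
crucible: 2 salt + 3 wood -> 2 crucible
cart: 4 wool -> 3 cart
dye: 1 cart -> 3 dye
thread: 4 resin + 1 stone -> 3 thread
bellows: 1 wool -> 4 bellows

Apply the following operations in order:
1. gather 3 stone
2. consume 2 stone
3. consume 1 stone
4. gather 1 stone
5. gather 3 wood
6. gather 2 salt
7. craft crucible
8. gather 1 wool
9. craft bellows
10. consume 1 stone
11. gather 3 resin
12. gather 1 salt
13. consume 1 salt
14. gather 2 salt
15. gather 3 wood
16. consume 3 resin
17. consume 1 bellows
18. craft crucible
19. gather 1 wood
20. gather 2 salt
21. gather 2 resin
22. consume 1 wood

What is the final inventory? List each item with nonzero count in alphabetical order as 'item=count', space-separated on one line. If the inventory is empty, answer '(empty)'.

After 1 (gather 3 stone): stone=3
After 2 (consume 2 stone): stone=1
After 3 (consume 1 stone): (empty)
After 4 (gather 1 stone): stone=1
After 5 (gather 3 wood): stone=1 wood=3
After 6 (gather 2 salt): salt=2 stone=1 wood=3
After 7 (craft crucible): crucible=2 stone=1
After 8 (gather 1 wool): crucible=2 stone=1 wool=1
After 9 (craft bellows): bellows=4 crucible=2 stone=1
After 10 (consume 1 stone): bellows=4 crucible=2
After 11 (gather 3 resin): bellows=4 crucible=2 resin=3
After 12 (gather 1 salt): bellows=4 crucible=2 resin=3 salt=1
After 13 (consume 1 salt): bellows=4 crucible=2 resin=3
After 14 (gather 2 salt): bellows=4 crucible=2 resin=3 salt=2
After 15 (gather 3 wood): bellows=4 crucible=2 resin=3 salt=2 wood=3
After 16 (consume 3 resin): bellows=4 crucible=2 salt=2 wood=3
After 17 (consume 1 bellows): bellows=3 crucible=2 salt=2 wood=3
After 18 (craft crucible): bellows=3 crucible=4
After 19 (gather 1 wood): bellows=3 crucible=4 wood=1
After 20 (gather 2 salt): bellows=3 crucible=4 salt=2 wood=1
After 21 (gather 2 resin): bellows=3 crucible=4 resin=2 salt=2 wood=1
After 22 (consume 1 wood): bellows=3 crucible=4 resin=2 salt=2

Answer: bellows=3 crucible=4 resin=2 salt=2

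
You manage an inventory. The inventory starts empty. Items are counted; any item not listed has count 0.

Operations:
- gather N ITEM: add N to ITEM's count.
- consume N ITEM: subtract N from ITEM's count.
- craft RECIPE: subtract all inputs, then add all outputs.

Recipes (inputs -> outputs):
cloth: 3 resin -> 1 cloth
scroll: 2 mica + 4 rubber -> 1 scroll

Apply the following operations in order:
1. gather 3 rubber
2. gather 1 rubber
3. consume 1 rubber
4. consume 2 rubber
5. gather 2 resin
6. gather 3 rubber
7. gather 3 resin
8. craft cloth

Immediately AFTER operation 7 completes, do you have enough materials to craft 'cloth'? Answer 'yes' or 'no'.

After 1 (gather 3 rubber): rubber=3
After 2 (gather 1 rubber): rubber=4
After 3 (consume 1 rubber): rubber=3
After 4 (consume 2 rubber): rubber=1
After 5 (gather 2 resin): resin=2 rubber=1
After 6 (gather 3 rubber): resin=2 rubber=4
After 7 (gather 3 resin): resin=5 rubber=4

Answer: yes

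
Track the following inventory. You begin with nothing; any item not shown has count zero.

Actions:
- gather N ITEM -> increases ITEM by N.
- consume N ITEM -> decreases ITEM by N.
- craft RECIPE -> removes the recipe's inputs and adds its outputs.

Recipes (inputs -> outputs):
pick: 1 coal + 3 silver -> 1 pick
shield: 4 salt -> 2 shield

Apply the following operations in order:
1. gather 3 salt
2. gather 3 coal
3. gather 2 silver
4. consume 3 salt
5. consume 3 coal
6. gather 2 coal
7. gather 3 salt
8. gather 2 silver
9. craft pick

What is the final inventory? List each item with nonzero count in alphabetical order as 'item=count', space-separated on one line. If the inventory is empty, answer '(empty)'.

After 1 (gather 3 salt): salt=3
After 2 (gather 3 coal): coal=3 salt=3
After 3 (gather 2 silver): coal=3 salt=3 silver=2
After 4 (consume 3 salt): coal=3 silver=2
After 5 (consume 3 coal): silver=2
After 6 (gather 2 coal): coal=2 silver=2
After 7 (gather 3 salt): coal=2 salt=3 silver=2
After 8 (gather 2 silver): coal=2 salt=3 silver=4
After 9 (craft pick): coal=1 pick=1 salt=3 silver=1

Answer: coal=1 pick=1 salt=3 silver=1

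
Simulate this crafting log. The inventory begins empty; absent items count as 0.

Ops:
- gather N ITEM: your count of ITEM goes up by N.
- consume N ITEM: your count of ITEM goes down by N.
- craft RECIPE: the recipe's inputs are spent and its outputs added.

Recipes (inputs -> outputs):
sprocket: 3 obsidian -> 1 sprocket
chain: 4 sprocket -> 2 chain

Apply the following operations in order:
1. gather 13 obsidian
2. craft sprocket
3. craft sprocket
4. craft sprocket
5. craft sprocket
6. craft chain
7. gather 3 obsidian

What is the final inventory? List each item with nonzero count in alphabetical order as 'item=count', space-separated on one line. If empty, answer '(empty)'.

After 1 (gather 13 obsidian): obsidian=13
After 2 (craft sprocket): obsidian=10 sprocket=1
After 3 (craft sprocket): obsidian=7 sprocket=2
After 4 (craft sprocket): obsidian=4 sprocket=3
After 5 (craft sprocket): obsidian=1 sprocket=4
After 6 (craft chain): chain=2 obsidian=1
After 7 (gather 3 obsidian): chain=2 obsidian=4

Answer: chain=2 obsidian=4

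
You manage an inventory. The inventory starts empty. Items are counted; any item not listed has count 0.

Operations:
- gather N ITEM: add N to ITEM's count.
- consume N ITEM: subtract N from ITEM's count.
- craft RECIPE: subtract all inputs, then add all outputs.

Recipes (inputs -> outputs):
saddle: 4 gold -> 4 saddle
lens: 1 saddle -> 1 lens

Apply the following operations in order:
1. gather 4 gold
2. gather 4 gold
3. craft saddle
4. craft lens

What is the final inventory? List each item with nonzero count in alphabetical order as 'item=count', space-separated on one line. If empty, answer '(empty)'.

Answer: gold=4 lens=1 saddle=3

Derivation:
After 1 (gather 4 gold): gold=4
After 2 (gather 4 gold): gold=8
After 3 (craft saddle): gold=4 saddle=4
After 4 (craft lens): gold=4 lens=1 saddle=3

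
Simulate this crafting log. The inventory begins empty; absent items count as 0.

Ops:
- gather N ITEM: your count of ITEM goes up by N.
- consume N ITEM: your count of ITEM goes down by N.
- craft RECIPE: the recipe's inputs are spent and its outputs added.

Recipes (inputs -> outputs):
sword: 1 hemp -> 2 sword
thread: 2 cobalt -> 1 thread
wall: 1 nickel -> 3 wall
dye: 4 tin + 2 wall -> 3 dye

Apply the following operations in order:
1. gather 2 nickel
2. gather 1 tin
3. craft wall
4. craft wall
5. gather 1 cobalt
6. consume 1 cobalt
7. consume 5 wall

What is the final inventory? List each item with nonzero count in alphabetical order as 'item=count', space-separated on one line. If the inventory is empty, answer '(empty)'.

After 1 (gather 2 nickel): nickel=2
After 2 (gather 1 tin): nickel=2 tin=1
After 3 (craft wall): nickel=1 tin=1 wall=3
After 4 (craft wall): tin=1 wall=6
After 5 (gather 1 cobalt): cobalt=1 tin=1 wall=6
After 6 (consume 1 cobalt): tin=1 wall=6
After 7 (consume 5 wall): tin=1 wall=1

Answer: tin=1 wall=1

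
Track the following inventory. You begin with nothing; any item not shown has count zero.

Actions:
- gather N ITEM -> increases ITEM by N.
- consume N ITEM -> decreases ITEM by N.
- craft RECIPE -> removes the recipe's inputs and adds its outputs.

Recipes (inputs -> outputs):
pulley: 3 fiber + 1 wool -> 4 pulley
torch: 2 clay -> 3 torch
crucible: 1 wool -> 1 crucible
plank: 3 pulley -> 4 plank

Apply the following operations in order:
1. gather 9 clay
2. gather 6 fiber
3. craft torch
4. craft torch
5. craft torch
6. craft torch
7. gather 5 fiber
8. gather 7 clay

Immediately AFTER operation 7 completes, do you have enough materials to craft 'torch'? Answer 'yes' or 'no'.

After 1 (gather 9 clay): clay=9
After 2 (gather 6 fiber): clay=9 fiber=6
After 3 (craft torch): clay=7 fiber=6 torch=3
After 4 (craft torch): clay=5 fiber=6 torch=6
After 5 (craft torch): clay=3 fiber=6 torch=9
After 6 (craft torch): clay=1 fiber=6 torch=12
After 7 (gather 5 fiber): clay=1 fiber=11 torch=12

Answer: no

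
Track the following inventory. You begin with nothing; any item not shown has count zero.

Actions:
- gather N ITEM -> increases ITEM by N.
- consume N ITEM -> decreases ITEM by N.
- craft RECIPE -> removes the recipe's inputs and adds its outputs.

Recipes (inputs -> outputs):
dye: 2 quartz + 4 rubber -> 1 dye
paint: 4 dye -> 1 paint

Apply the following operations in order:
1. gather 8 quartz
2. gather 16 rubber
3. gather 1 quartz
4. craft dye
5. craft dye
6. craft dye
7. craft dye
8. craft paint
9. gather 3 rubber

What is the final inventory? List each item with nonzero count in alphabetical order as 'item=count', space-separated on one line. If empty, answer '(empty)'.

After 1 (gather 8 quartz): quartz=8
After 2 (gather 16 rubber): quartz=8 rubber=16
After 3 (gather 1 quartz): quartz=9 rubber=16
After 4 (craft dye): dye=1 quartz=7 rubber=12
After 5 (craft dye): dye=2 quartz=5 rubber=8
After 6 (craft dye): dye=3 quartz=3 rubber=4
After 7 (craft dye): dye=4 quartz=1
After 8 (craft paint): paint=1 quartz=1
After 9 (gather 3 rubber): paint=1 quartz=1 rubber=3

Answer: paint=1 quartz=1 rubber=3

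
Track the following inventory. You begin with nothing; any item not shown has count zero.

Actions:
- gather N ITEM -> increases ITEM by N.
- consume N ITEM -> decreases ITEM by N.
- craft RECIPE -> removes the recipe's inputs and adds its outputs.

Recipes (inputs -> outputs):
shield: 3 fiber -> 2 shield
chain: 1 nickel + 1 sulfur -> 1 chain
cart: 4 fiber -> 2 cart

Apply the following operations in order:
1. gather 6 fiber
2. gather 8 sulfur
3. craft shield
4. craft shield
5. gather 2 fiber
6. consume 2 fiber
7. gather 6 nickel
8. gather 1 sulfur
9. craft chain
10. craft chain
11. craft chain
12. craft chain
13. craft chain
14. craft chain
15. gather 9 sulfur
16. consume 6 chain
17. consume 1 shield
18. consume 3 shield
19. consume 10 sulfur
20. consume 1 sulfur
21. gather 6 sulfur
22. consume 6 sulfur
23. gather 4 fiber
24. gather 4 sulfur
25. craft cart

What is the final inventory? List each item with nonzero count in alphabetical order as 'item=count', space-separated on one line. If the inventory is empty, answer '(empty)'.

Answer: cart=2 sulfur=5

Derivation:
After 1 (gather 6 fiber): fiber=6
After 2 (gather 8 sulfur): fiber=6 sulfur=8
After 3 (craft shield): fiber=3 shield=2 sulfur=8
After 4 (craft shield): shield=4 sulfur=8
After 5 (gather 2 fiber): fiber=2 shield=4 sulfur=8
After 6 (consume 2 fiber): shield=4 sulfur=8
After 7 (gather 6 nickel): nickel=6 shield=4 sulfur=8
After 8 (gather 1 sulfur): nickel=6 shield=4 sulfur=9
After 9 (craft chain): chain=1 nickel=5 shield=4 sulfur=8
After 10 (craft chain): chain=2 nickel=4 shield=4 sulfur=7
After 11 (craft chain): chain=3 nickel=3 shield=4 sulfur=6
After 12 (craft chain): chain=4 nickel=2 shield=4 sulfur=5
After 13 (craft chain): chain=5 nickel=1 shield=4 sulfur=4
After 14 (craft chain): chain=6 shield=4 sulfur=3
After 15 (gather 9 sulfur): chain=6 shield=4 sulfur=12
After 16 (consume 6 chain): shield=4 sulfur=12
After 17 (consume 1 shield): shield=3 sulfur=12
After 18 (consume 3 shield): sulfur=12
After 19 (consume 10 sulfur): sulfur=2
After 20 (consume 1 sulfur): sulfur=1
After 21 (gather 6 sulfur): sulfur=7
After 22 (consume 6 sulfur): sulfur=1
After 23 (gather 4 fiber): fiber=4 sulfur=1
After 24 (gather 4 sulfur): fiber=4 sulfur=5
After 25 (craft cart): cart=2 sulfur=5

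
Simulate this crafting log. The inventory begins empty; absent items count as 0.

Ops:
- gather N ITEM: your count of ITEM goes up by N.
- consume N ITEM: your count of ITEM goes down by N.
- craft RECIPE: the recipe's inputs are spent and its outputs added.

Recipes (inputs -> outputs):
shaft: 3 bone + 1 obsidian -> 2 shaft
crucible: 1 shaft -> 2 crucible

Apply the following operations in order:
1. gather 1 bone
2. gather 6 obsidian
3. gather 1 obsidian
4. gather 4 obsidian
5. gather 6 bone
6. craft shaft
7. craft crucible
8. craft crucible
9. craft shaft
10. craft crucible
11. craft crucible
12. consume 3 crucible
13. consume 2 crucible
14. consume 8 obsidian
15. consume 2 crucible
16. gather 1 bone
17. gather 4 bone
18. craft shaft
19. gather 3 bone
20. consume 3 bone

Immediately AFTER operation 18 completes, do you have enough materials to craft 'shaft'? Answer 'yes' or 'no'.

After 1 (gather 1 bone): bone=1
After 2 (gather 6 obsidian): bone=1 obsidian=6
After 3 (gather 1 obsidian): bone=1 obsidian=7
After 4 (gather 4 obsidian): bone=1 obsidian=11
After 5 (gather 6 bone): bone=7 obsidian=11
After 6 (craft shaft): bone=4 obsidian=10 shaft=2
After 7 (craft crucible): bone=4 crucible=2 obsidian=10 shaft=1
After 8 (craft crucible): bone=4 crucible=4 obsidian=10
After 9 (craft shaft): bone=1 crucible=4 obsidian=9 shaft=2
After 10 (craft crucible): bone=1 crucible=6 obsidian=9 shaft=1
After 11 (craft crucible): bone=1 crucible=8 obsidian=9
After 12 (consume 3 crucible): bone=1 crucible=5 obsidian=9
After 13 (consume 2 crucible): bone=1 crucible=3 obsidian=9
After 14 (consume 8 obsidian): bone=1 crucible=3 obsidian=1
After 15 (consume 2 crucible): bone=1 crucible=1 obsidian=1
After 16 (gather 1 bone): bone=2 crucible=1 obsidian=1
After 17 (gather 4 bone): bone=6 crucible=1 obsidian=1
After 18 (craft shaft): bone=3 crucible=1 shaft=2

Answer: no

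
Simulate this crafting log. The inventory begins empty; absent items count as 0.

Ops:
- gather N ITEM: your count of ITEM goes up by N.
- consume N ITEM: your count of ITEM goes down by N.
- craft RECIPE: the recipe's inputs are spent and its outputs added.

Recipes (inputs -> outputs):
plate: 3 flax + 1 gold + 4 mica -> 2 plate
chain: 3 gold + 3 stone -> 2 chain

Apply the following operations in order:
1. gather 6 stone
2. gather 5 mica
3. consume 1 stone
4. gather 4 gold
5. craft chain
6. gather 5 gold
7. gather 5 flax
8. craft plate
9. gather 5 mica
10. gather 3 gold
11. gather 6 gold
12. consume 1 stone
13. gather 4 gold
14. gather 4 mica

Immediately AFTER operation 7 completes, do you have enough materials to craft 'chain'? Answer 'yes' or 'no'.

After 1 (gather 6 stone): stone=6
After 2 (gather 5 mica): mica=5 stone=6
After 3 (consume 1 stone): mica=5 stone=5
After 4 (gather 4 gold): gold=4 mica=5 stone=5
After 5 (craft chain): chain=2 gold=1 mica=5 stone=2
After 6 (gather 5 gold): chain=2 gold=6 mica=5 stone=2
After 7 (gather 5 flax): chain=2 flax=5 gold=6 mica=5 stone=2

Answer: no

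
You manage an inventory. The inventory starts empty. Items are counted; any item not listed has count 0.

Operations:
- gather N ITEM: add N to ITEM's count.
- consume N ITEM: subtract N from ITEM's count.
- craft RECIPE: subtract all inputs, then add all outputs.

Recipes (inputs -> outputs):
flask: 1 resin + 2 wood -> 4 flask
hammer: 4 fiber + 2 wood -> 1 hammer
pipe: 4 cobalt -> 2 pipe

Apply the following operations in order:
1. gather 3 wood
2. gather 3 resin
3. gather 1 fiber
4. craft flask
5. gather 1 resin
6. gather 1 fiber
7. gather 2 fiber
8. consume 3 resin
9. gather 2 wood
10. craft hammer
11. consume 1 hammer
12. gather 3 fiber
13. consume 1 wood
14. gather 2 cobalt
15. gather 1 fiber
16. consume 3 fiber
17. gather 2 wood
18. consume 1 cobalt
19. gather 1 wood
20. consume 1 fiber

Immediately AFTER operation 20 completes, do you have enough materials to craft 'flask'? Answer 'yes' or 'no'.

Answer: no

Derivation:
After 1 (gather 3 wood): wood=3
After 2 (gather 3 resin): resin=3 wood=3
After 3 (gather 1 fiber): fiber=1 resin=3 wood=3
After 4 (craft flask): fiber=1 flask=4 resin=2 wood=1
After 5 (gather 1 resin): fiber=1 flask=4 resin=3 wood=1
After 6 (gather 1 fiber): fiber=2 flask=4 resin=3 wood=1
After 7 (gather 2 fiber): fiber=4 flask=4 resin=3 wood=1
After 8 (consume 3 resin): fiber=4 flask=4 wood=1
After 9 (gather 2 wood): fiber=4 flask=4 wood=3
After 10 (craft hammer): flask=4 hammer=1 wood=1
After 11 (consume 1 hammer): flask=4 wood=1
After 12 (gather 3 fiber): fiber=3 flask=4 wood=1
After 13 (consume 1 wood): fiber=3 flask=4
After 14 (gather 2 cobalt): cobalt=2 fiber=3 flask=4
After 15 (gather 1 fiber): cobalt=2 fiber=4 flask=4
After 16 (consume 3 fiber): cobalt=2 fiber=1 flask=4
After 17 (gather 2 wood): cobalt=2 fiber=1 flask=4 wood=2
After 18 (consume 1 cobalt): cobalt=1 fiber=1 flask=4 wood=2
After 19 (gather 1 wood): cobalt=1 fiber=1 flask=4 wood=3
After 20 (consume 1 fiber): cobalt=1 flask=4 wood=3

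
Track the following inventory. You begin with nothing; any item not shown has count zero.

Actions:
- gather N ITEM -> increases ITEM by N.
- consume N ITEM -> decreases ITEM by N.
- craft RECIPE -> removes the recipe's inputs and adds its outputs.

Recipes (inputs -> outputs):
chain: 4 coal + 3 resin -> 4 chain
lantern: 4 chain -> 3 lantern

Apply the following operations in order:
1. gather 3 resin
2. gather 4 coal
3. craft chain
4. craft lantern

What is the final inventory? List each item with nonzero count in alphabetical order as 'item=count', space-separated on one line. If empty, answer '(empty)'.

After 1 (gather 3 resin): resin=3
After 2 (gather 4 coal): coal=4 resin=3
After 3 (craft chain): chain=4
After 4 (craft lantern): lantern=3

Answer: lantern=3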